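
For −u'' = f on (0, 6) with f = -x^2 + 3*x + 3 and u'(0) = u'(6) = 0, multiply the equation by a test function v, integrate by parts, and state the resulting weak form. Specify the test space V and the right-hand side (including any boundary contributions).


V = H^1(0, 6) (no boundary constraint on v; u is determined up to an additive constant); weak form: ∫_0^6 u'v' dx = ∫_0^6 (-x^2 + 3*x + 3) v dx for all v ∈ V.

Multiply both sides by a test function v and integrate from 0 to 6:
  ∫_0^6 −u''(x) v(x) dx = ∫_0^6 f(x) v(x) dx.
Integrate the LHS by parts once:
  ∫_0^6 −u'' v dx = −[u'(x) v(x)]_0^6 + ∫_0^6 u'(x) v'(x) dx.
Thus ∫_0^6 u'(x) v'(x) dx = ∫_0^6 f(x) v(x) dx + [u'(x) v(x)]_0^6.
Choose V so that boundary terms are either known or forced to vanish.
u has homogeneous Neumann: u'(0) = u'(6) = 0. So [u' v]_0^6 = 0·v(6) − 0·v(0) = 0 for any v; take V = H^1(0, 6).
Weak formulation: find u (satisfying any essential BC) such that ∫_0^6 u'(x) v'(x) dx = ∫_0^6 f v dx for all v ∈ V (homogeneous Neumann, so boundary terms vanish).
Substituting f(x) = -x^2 + 3*x + 3, the right-hand side is ∫_0^6 (-x^2 + 3*x + 3) v dx.
Compatibility check (pure Neumann): taking v ≡ 1 ∈ V gives 0 = ∫_0^6 f dx + (0) − (0), i.e. ∫_0^6 f dx must equal u'(0) − u'(6) = 0. Indeed ∫_0^6 (-x^2 + 3*x + 3) dx = 0, so the data are compatible. The solution is then unique only up to an additive constant (fix it e.g. by requiring ∫_0^6 u dx = 0).


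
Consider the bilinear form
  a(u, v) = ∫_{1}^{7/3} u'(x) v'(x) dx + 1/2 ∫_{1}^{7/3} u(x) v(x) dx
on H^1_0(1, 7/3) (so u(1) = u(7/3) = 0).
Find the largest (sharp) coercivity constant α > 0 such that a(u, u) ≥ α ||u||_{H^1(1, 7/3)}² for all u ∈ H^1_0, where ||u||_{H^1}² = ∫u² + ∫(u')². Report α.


α = (8 + 9*π^2)/(16 + 9*π^2)

Coercivity of a(·,·) on H^1_0(1, 7/3) means a(u, u) ≥ α ||u||_{H^1}² for every u ∈ H^1_0.
The interval has length L = 4/3, and Poincaré/coercivity depend only on L. Here a(u, u) = ∫(u')² + (1/2)·∫u².
Here 0 < c = 1/2 < 1. The condition a(u,u) ≥ α||u||_{H^1}² reads (1−α)∫(u')² ≥ (α−c)∫u². Any admissible α is ≤ 1 (rapidly oscillating u have ∫u²/∫(u')² → 0), and α = 1 would force 0 ≥ (1−c)∫u², impossible since c < 1; so 1−α > 0. By the sharp Poincaré inequality on H^1_0 of an interval of length L, ∫(u')² ≥ (π/L)²∫u² with equality for the first sine mode sin(π(x−x₀)/L) (x₀ the left endpoint), so the inequality holds for all u iff (1−α)(π/L)² ≥ α − c, i.e. α ≤ ((π/L)² + c)/((π/L)² + 1) = (1 + c(L/π)²)/(1 + (L/π)²). With (π/L)² = 9*π^2/16 and c = 1/2, the largest admissible constant is α = ((π/L)² + c)/((π/L)² + 1).
Simplifying, α = (8 + 9*π^2)/(16 + 9*π^2).


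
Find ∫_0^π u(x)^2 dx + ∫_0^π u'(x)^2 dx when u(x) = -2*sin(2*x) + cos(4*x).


||u||_{H^1(0,π)}^2 = 37*π/2

u'(x) = -4*sin(4*x) - 4*cos(2*x).
Expand u² and (u')² and integrate term by term on (0, π), using: for integers n ≥ 1, ∫_0^π sin²(nx) dx = ∫_0^π cos²(nx) dx = π/2; for n ≠ n', ∫_0^π sin(nx)sin(n'x) dx = ∫_0^π cos(nx)cos(n'x) dx = 0; and by product-to-sum, ∫_0^π sin(nx)cos(n'x) dx = ½∫_0^π [sin((n+n')x) + sin((n−n')x)] dx, which is 0 when n+n' is even and 2n/(n²−n'²) when n+n' is odd (it need not vanish on (0, π)).
  u² squared terms: (-2)²·∫sin(2x)² dx = 4·π/2 = 2*π;  (1)²·∫cos(4x)² dx = 1·π/2 = π/2.
  u² cross terms: 2·(-2)·(1)·∫sin(2x)·cos(4x) dx = -4·(0) = 0.
  So ∫_0^π u² dx = 2*π + π/2 + 0 = 5*π/2.
  (u')² squared terms: (-4)²·∫cos(2x)² dx = 16·π/2 = 8*π;  (-4)²·∫sin(4x)² dx = 16·π/2 = 8*π.
  (u')² cross terms: 2·(-4)·(-4)·∫cos(2x)·sin(4x) dx = 32·(0) = 0.
  So ∫_0^π (u')² dx = 8*π + 8*π + 0 = 16*π.
||u||_{H^1}^2 = (5*π/2) + (16*π) = 37*π/2.


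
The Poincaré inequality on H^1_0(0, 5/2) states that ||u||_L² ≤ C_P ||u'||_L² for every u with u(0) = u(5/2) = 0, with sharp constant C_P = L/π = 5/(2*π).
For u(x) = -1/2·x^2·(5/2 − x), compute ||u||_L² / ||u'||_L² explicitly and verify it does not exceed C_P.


||u||_L² / ||u'||_L² = 5*sqrt(14)/28 < C_P = 5/(2*π).

u(x) = -1/2·x^2·(5/2 − x), so u'(x) = x*(3*x - 5)/2.
u(x) = -1/2·x^2·(5/2 − x) vanishes at x = 0 and x = 5/2, so u ∈ H^1_0(0, 5/2). Differentiate via the product rule and integrate the resulting polynomials term by term.
  ∫_0^5/2 u² dx = ∫_0^5/2 (x^6/4 - 5*x^5/4 + 25*x^4/16) dx. Term by term:
    ∫_0^5/2 x^6/4 dx = 78125/3584;  ∫_0^5/2 -5*x^5/4 dx = -78125/1536;  ∫_0^5/2 25*x^4/16 dx = 15625/512.
  Sum: 78125/3584 − 78125/1536 + 15625/512 = 15625/10752.
  ∫_0^5/2 (u')² dx = ∫_0^5/2 (9*x^4/4 - 15*x^3/2 + 25*x^2/4) dx. Term by term:
    ∫_0^5/2 9*x^4/4 dx = 5625/128;  ∫_0^5/2 -15*x^3/2 dx = -9375/128;  ∫_0^5/2 25*x^2/4 dx = 3125/96.
  Sum: 5625/128 − 9375/128 + 3125/96 = 625/192.
∫_0^5/2 u² dx = 15625/10752, so ||u||_L² = 125*sqrt(42)/672.
∫_0^5/2 (u')² dx = 625/192, so ||u'||_L² = 25*sqrt(3)/24.
Ratio ||u||_L² / ||u'||_L² = 5*sqrt(14)/28.
Sharp Poincaré constant on H^1_0(0, 5/2) is C_P = L/π = 5/(2*π), achieved by sin(2*π/5·x).
A polynomial bump cannot attain the sharp Poincaré constant (only the first sine eigenfunction does), so the ratio is strictly less than C_P, consistent with ||u||_L² ≤ C_P ||u'||_L².


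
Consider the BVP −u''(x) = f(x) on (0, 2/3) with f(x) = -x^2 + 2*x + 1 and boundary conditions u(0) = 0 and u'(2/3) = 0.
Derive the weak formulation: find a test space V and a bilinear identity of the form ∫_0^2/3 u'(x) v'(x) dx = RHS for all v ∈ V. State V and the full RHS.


V = {v ∈ H^1(0, 2/3) : v(0) = 0} (test functions vanish at x = 0 where u is specified); weak form: ∫_0^2/3 u'v' dx = ∫_0^2/3 (-x^2 + 2*x + 1) v dx for all v ∈ V.

Multiply both sides by a test function v and integrate from 0 to 2/3:
  ∫_0^2/3 −u''(x) v(x) dx = ∫_0^2/3 f(x) v(x) dx.
Integrate the LHS by parts once:
  ∫_0^2/3 −u'' v dx = −[u'(x) v(x)]_0^2/3 + ∫_0^2/3 u'(x) v'(x) dx.
Thus ∫_0^2/3 u'(x) v'(x) dx = ∫_0^2/3 f(x) v(x) dx + [u'(x) v(x)]_0^2/3.
Choose V so that boundary terms are either known or forced to vanish.
Mixed BC: u(0) = 0 (Dirichlet) and u'(2/3) = 0 (Neumann). Define V = {v ∈ H^1(0, 2/3) : v(0) = 0}. Then [u' v]_0^2/3 = u'(2/3)·v(2/3) − u'(0)·0 = 0.
Weak formulation: find u (satisfying any essential BC) such that ∫_0^2/3 u'(x) v'(x) dx = ∫_0^2/3 f v dx for all v ∈ V (Dirichlet at 0 absorbed into V; the Neumann datum at x = 2/3 is zero, so no boundary term remains).
Substituting f(x) = -x^2 + 2*x + 1, the right-hand side is ∫_0^2/3 (-x^2 + 2*x + 1) v dx.


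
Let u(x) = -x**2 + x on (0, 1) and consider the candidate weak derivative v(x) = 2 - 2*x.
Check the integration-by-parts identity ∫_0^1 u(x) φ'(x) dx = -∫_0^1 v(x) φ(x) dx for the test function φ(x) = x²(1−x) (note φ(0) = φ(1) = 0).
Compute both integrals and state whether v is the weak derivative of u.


LHS = 1/60, RHS = -1/15. No, v is not the weak derivative of u.

u(x) = -x**2 + x, classical derivative u'(x) = 1 - 2*x.
φ(x) = x²(1−x), so φ'(x) = x*(2 - 3*x).
Note φ(0) = φ(1) = 0, so the boundary term u·φ vanishes.
LHS = ∫_0^1 u(x) φ'(x) dx = ∫_0^1 (3*x^4 - 5*x^3 + 2*x^2) dx. Term by term:
  ∫_0^1 3*x^4 dx = 3/5;  ∫_0^1 -5*x^3 dx = -5/4;  ∫_0^1 2*x^2 dx = 2/3.
Sum: 3/5 − 5/4 + 2/3 = 1/60.
So LHS = 1/60.
∫_0^1 v(x) φ(x) dx = ∫_0^1 (2*x^4 - 4*x^3 + 2*x^2) dx. Term by term:
  ∫_0^1 2*x^4 dx = 2/5;  ∫_0^1 -4*x^3 dx = -1;  ∫_0^1 2*x^2 dx = 2/3.
Sum: 2/5 − 1 + 2/3 = 1/15.
So RHS = -∫_0^1 v(x) φ(x) dx = -1/15.
LHS − RHS = 1/12 ≠ 0, so the identity fails.
(For a valid weak derivative the identity must hold for EVERY test function, in particular this one. The failure shows v is NOT the weak derivative of u.)
Correct weak derivative would be u'(x) = 1 - 2*x.


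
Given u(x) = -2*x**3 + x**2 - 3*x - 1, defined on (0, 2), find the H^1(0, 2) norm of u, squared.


||u||_{H^1}^2 = 39208/105

The H^1 norm (squared) on an interval (0, L) is
  ||u||_{H^1}^2 = ∫_0^L u(x)^2 dx + ∫_0^L u'(x)^2 dx.
Compute u'(x) = -6*x**2 + 2*x - 3.
Then u(x)^2 = 4*x**6 - 4*x**5 + 13*x**4 - 2*x**3 + 7*x**2 + 6*x + 1 and u'(x)^2 = 36*x**4 - 24*x**3 + 40*x**2 - 12*x + 9.
Integrate each monomial from 0 to 2 using ∫_0^2 c·x^n dx = c·2^(n+1)/(n+1):
  ∫_0^2 u(x)^2 dx = ∫_0^2 (4*x^6 - 4*x^5 + 13*x^4 - 2*x^3 + 7*x^2 + 6*x + 1) dx. Term by term:
    ∫_0^2 4*x^6 dx = 512/7;  ∫_0^2 -4*x^5 dx = -128/3;  ∫_0^2 13*x^4 dx = 416/5;
    ∫_0^2 -2*x^3 dx = -8;  ∫_0^2 7*x^2 dx = 56/3;  ∫_0^2 6*x dx = 12;
    ∫_0^2 1 dx = 2.
  Sum: 512/7 − 128/3 + 416/5 − 8 + 56/3 + 12 + 2 = 4842/35.
  ∫_0^2 u'(x)^2 dx = ∫_0^2 (36*x^4 - 24*x^3 + 40*x^2 - 12*x + 9) dx. Term by term:
    ∫_0^2 36*x^4 dx = 1152/5;  ∫_0^2 -24*x^3 dx = -96;  ∫_0^2 40*x^2 dx = 320/3;
    ∫_0^2 -12*x dx = -24;  ∫_0^2 9 dx = 18.
  Sum: 1152/5 − 96 + 320/3 − 24 + 18 = 3526/15.
Adding: ||u||_{H^1}^2 = 4842/35 + 3526/15 = 39208/105.


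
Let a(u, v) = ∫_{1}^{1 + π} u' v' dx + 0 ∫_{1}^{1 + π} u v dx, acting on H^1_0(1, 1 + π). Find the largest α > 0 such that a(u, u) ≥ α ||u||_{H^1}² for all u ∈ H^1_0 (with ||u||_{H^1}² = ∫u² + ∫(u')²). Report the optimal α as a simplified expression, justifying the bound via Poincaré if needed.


α = 1/2

Coercivity of a(·,·) on H^1_0(1, 1 + π) means a(u, u) ≥ α ||u||_{H^1}² for every u ∈ H^1_0.
The interval has length L = π, and Poincaré/coercivity depend only on L. Here a(u, u) = ∫(u')² + (0)·∫u².
Here c = 0, so a(u,u) = ∫(u')² alone. The condition a(u,u) ≥ α||u||_{H^1}² reads (1−α)∫(u')² ≥ (α−c)∫u². Any admissible α is ≤ 1 (rapidly oscillating u have ∫u²/∫(u')² → 0), and α = 1 would force 0 ≥ (1−c)∫u², impossible since c < 1; so 1−α > 0. By the sharp Poincaré inequality on H^1_0 of an interval of length L, ∫(u')² ≥ (π/L)²∫u² with equality for the first sine mode sin(π(x−x₀)/L) (x₀ the left endpoint), so the inequality holds for all u iff (1−α)(π/L)² ≥ α − c, i.e. α ≤ ((π/L)² + c)/((π/L)² + 1) = (1 + c(L/π)²)/(1 + (L/π)²). (Direct route, valid since c ≤ 0: Poincaré gives c∫u² ≥ c(L/π)²∫(u')², so a(u,u) ≥ (1 + c(L/π)²)∫(u')², while ||u||_{H^1}² ≤ (1 + (L/π)²)∫(u')²; dividing yields the same α.) With (π/L)² = 1 and c = 0, the largest admissible constant is α = ((π/L)² + c)/((π/L)² + 1).
Simplifying, α = 1/2.


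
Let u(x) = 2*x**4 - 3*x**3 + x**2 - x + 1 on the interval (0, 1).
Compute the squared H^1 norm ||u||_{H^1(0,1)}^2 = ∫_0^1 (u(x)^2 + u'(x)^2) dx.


||u||_{H^1}^2 = 127/90

The H^1 norm (squared) on an interval (0, L) is
  ||u||_{H^1}^2 = ∫_0^L u(x)^2 dx + ∫_0^L u'(x)^2 dx.
Compute u'(x) = 8*x**3 - 9*x**2 + 2*x - 1.
Then u(x)^2 = 4*x**8 - 12*x**7 + 13*x**6 - 10*x**5 + 11*x**4 - 8*x**3 + 3*x**2 - 2*x + 1 and u'(x)^2 = 64*x**6 - 144*x**5 + 113*x**4 - 52*x**3 + 22*x**2 - 4*x + 1.
Integrate each monomial from 0 to 1 using ∫_0^1 c·x^n dx = c·1^(n+1)/(n+1):
  ∫_0^1 u(x)^2 dx = ∫_0^1 (4*x^8 - 12*x^7 + 13*x^6 - 10*x^5 + 11*x^4 - 8*x^3 + 3*x^2 - 2*x + 1) dx. Term by term:
    ∫_0^1 4*x^8 dx = 4/9;  ∫_0^1 -12*x^7 dx = -3/2;  ∫_0^1 13*x^6 dx = 13/7;
    ∫_0^1 -10*x^5 dx = -5/3;  ∫_0^1 11*x^4 dx = 11/5;  ∫_0^1 -8*x^3 dx = -2;
    ∫_0^1 3*x^2 dx = 1;  ∫_0^1 -2*x dx = -1;  ∫_0^1 1 dx = 1.
  Sum: 4/9 − 3/2 + 13/7 − 5/3 + 11/5 − 2 + 1 − 1 + 1 = 211/630.
  ∫_0^1 u'(x)^2 dx = ∫_0^1 (64*x^6 - 144*x^5 + 113*x^4 - 52*x^3 + 22*x^2 - 4*x + 1) dx. Term by term:
    ∫_0^1 64*x^6 dx = 64/7;  ∫_0^1 -144*x^5 dx = -24;  ∫_0^1 113*x^4 dx = 113/5;
    ∫_0^1 -52*x^3 dx = -13;  ∫_0^1 22*x^2 dx = 22/3;  ∫_0^1 -4*x dx = -2;
    ∫_0^1 1 dx = 1.
  Sum: 64/7 − 24 + 113/5 − 13 + 22/3 − 2 + 1 = 113/105.
Adding: ||u||_{H^1}^2 = 211/630 + 113/105 = 127/90.


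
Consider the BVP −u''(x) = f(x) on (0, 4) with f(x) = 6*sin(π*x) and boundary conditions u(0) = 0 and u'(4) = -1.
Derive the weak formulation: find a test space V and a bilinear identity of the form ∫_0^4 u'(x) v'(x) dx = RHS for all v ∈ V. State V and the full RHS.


V = {v ∈ H^1(0, 4) : v(0) = 0} (test functions vanish at x = 0 where u is specified); weak form: ∫_0^4 u'v' dx = ∫_0^4 (6*sin(π*x)) v dx − v(4) for all v ∈ V.

Multiply both sides by a test function v and integrate from 0 to 4:
  ∫_0^4 −u''(x) v(x) dx = ∫_0^4 f(x) v(x) dx.
Integrate the LHS by parts once:
  ∫_0^4 −u'' v dx = −[u'(x) v(x)]_0^4 + ∫_0^4 u'(x) v'(x) dx.
Thus ∫_0^4 u'(x) v'(x) dx = ∫_0^4 f(x) v(x) dx + [u'(x) v(x)]_0^4.
Choose V so that boundary terms are either known or forced to vanish.
Mixed BC: u(0) = 0 (Dirichlet) and u'(4) = -1 (Neumann). Define V = {v ∈ H^1(0, 4) : v(0) = 0}. Then [u' v]_0^4 = u'(4)·v(4) − u'(0)·0 = − v(4).
Weak formulation: find u (satisfying any essential BC) such that ∫_0^4 u'(x) v'(x) dx = ∫_0^4 f v dx − v(4) for all v ∈ V (Dirichlet at 0 absorbed into V; Neumann datum at x = 4 contributes the boundary term).
Substituting f(x) = 6*sin(π*x), the right-hand side is ∫_0^4 (6*sin(π*x)) v dx − v(4).


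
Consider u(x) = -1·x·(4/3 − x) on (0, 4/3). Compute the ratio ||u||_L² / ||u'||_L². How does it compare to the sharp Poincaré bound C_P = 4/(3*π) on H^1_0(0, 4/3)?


||u||_L² / ||u'||_L² = 2*sqrt(10)/15 < C_P = 4/(3*π).

u(x) = -1·x·(4/3 − x), so u'(x) = 2*x - 4/3.
u(x) = -1·x·(4/3 − x) vanishes at x = 0 and x = 4/3, so u ∈ H^1_0(0, 4/3). Differentiate via the product rule and integrate the resulting polynomials term by term.
  ∫_0^4/3 u² dx = ∫_0^4/3 (x^4 - 8*x^3/3 + 16*x^2/9) dx. Term by term:
    ∫_0^4/3 x^4 dx = 1024/1215;  ∫_0^4/3 -8*x^3/3 dx = -512/243;  ∫_0^4/3 16*x^2/9 dx = 1024/729.
  Sum: 1024/1215 − 512/243 + 1024/729 = 512/3645.
  ∫_0^4/3 (u')² dx = ∫_0^4/3 (4*x^2 - 16*x/3 + 16/9) dx. Term by term:
    ∫_0^4/3 4*x^2 dx = 256/81;  ∫_0^4/3 -16*x/3 dx = -128/27;  ∫_0^4/3 16/9 dx = 64/27.
  Sum: 256/81 − 128/27 + 64/27 = 64/81.
∫_0^4/3 u² dx = 512/3645, so ||u||_L² = 16*sqrt(10)/135.
∫_0^4/3 (u')² dx = 64/81, so ||u'||_L² = 8/9.
Ratio ||u||_L² / ||u'||_L² = 2*sqrt(10)/15.
Sharp Poincaré constant on H^1_0(0, 4/3) is C_P = L/π = 4/(3*π), achieved by sin(3*π/4·x).
A polynomial bump cannot attain the sharp Poincaré constant (only the first sine eigenfunction does), so the ratio is strictly less than C_P, consistent with ||u||_L² ≤ C_P ||u'||_L².


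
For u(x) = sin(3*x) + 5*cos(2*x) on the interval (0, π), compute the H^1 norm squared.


||u||_{H^1(0,π)}^2 = 60 + 135*π/2

u'(x) = -10*sin(2*x) + 3*cos(3*x).
Expand u² and (u')² and integrate term by term on (0, π), using: for integers n ≥ 1, ∫_0^π sin²(nx) dx = ∫_0^π cos²(nx) dx = π/2; for n ≠ n', ∫_0^π sin(nx)sin(n'x) dx = ∫_0^π cos(nx)cos(n'x) dx = 0; and by product-to-sum, ∫_0^π sin(nx)cos(n'x) dx = ½∫_0^π [sin((n+n')x) + sin((n−n')x)] dx, which is 0 when n+n' is even and 2n/(n²−n'²) when n+n' is odd (it need not vanish on (0, π)).
  u² squared terms: (5)²·∫cos(2x)² dx = 25·π/2 = 25*π/2;  (1)²·∫sin(3x)² dx = 1·π/2 = π/2.
  u² cross terms: 2·(5)·(1)·∫cos(2x)·sin(3x) dx = 10·(6/5) = 12.
  So ∫_0^π u² dx = 25*π/2 + π/2 + 12 = 12 + 13*π.
  (u')² squared terms: (-10)²·∫sin(2x)² dx = 100·π/2 = 50*π;  (3)²·∫cos(3x)² dx = 9·π/2 = 9*π/2.
  (u')² cross terms: 2·(-10)·(3)·∫sin(2x)·cos(3x) dx = -60·(-4/5) = 48.
  So ∫_0^π (u')² dx = 50*π + 9*π/2 + 48 = 48 + 109*π/2.
||u||_{H^1}^2 = (12 + 13*π) + (48 + 109*π/2) = 60 + 135*π/2.


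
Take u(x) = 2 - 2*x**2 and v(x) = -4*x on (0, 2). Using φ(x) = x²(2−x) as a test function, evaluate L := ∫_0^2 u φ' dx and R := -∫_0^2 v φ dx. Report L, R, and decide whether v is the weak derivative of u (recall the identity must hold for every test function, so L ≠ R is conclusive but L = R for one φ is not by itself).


LHS = 32/5, RHS = 32/5. Yes, v = u' weakly.

u(x) = 2 - 2*x**2, classical derivative u'(x) = -4*x.
φ(x) = x²(2−x), so φ'(x) = x*(4 - 3*x).
Note φ(0) = φ(2) = 0, so the boundary term u·φ vanishes.
LHS = ∫_0^2 u(x) φ'(x) dx = ∫_0^2 (6*x^4 - 8*x^3 - 6*x^2 + 8*x) dx. Term by term:
  ∫_0^2 6*x^4 dx = 192/5;  ∫_0^2 -8*x^3 dx = -32;  ∫_0^2 -6*x^2 dx = -16;
  ∫_0^2 8*x dx = 16.
Sum: 192/5 − 32 − 16 + 16 = 32/5.
So LHS = 32/5.
∫_0^2 v(x) φ(x) dx = ∫_0^2 (4*x^4 - 8*x^3) dx. Term by term:
  ∫_0^2 4*x^4 dx = 128/5;  ∫_0^2 -8*x^3 dx = -32.
Sum: 128/5 − 32 = -32/5.
So RHS = -∫_0^2 v(x) φ(x) dx = 32/5.
LHS = RHS, so the identity holds for this test φ.
Moreover u is smooth here and v(x) = u'(x) = -4*x pointwise, so the identity holds for every test function. Hence v is the weak derivative of u.


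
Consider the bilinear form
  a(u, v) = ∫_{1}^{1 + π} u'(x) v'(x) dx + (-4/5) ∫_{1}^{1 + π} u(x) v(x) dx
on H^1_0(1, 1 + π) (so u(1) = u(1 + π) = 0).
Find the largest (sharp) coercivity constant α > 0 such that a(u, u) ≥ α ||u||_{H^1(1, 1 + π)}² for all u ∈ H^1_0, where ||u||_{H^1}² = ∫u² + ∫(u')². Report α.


α = 1/10

Coercivity of a(·,·) on H^1_0(1, 1 + π) means a(u, u) ≥ α ||u||_{H^1}² for every u ∈ H^1_0.
The interval has length L = π, and Poincaré/coercivity depend only on L. Here a(u, u) = ∫(u')² + (-4/5)·∫u².
Here c = -4/5 < 0 with |c| < (π/L)² = 1, so coercivity still holds. The condition a(u,u) ≥ α||u||_{H^1}² reads (1−α)∫(u')² ≥ (α−c)∫u². Any admissible α is ≤ 1 (rapidly oscillating u have ∫u²/∫(u')² → 0), and α = 1 would force 0 ≥ (1−c)∫u², impossible since c < 1; so 1−α > 0. By the sharp Poincaré inequality on H^1_0 of an interval of length L, ∫(u')² ≥ (π/L)²∫u² with equality for the first sine mode sin(π(x−x₀)/L) (x₀ the left endpoint), so the inequality holds for all u iff (1−α)(π/L)² ≥ α − c, i.e. α ≤ ((π/L)² + c)/((π/L)² + 1) = (1 + c(L/π)²)/(1 + (L/π)²). (Direct route, valid since c ≤ 0: Poincaré gives c∫u² ≥ c(L/π)²∫(u')², so a(u,u) ≥ (1 + c(L/π)²)∫(u')², while ||u||_{H^1}² ≤ (1 + (L/π)²)∫(u')²; dividing yields the same α.) With (π/L)² = 1 and c = -4/5, the largest admissible constant is α = ((π/L)² + c)/((π/L)² + 1).
Simplifying, α = 1/10.


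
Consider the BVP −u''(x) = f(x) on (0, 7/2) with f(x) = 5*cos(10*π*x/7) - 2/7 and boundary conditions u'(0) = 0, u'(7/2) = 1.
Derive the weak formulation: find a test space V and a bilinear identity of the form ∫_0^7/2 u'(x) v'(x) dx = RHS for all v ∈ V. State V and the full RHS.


V = H^1(0, 7/2) (v unrestricted at boundary; u is determined up to an additive constant); weak form: ∫_0^7/2 u'v' dx = ∫_0^7/2 (5*cos(10*π*x/7) - 2/7) v dx + v(7/2) for all v ∈ V.

Multiply both sides by a test function v and integrate from 0 to 7/2:
  ∫_0^7/2 −u''(x) v(x) dx = ∫_0^7/2 f(x) v(x) dx.
Integrate the LHS by parts once:
  ∫_0^7/2 −u'' v dx = −[u'(x) v(x)]_0^7/2 + ∫_0^7/2 u'(x) v'(x) dx.
Thus ∫_0^7/2 u'(x) v'(x) dx = ∫_0^7/2 f(x) v(x) dx + [u'(x) v(x)]_0^7/2.
Choose V so that boundary terms are either known or forced to vanish.
u has inhomogeneous Neumann u'(0) = 0, u'(7/2) = 1. [u' v]_0^7/2 = (1)·v(7/2) − (0)·v(0) = v(7/2). Take V = H^1(0, 7/2); boundary term becomes part of RHS.
Weak formulation: find u (satisfying any essential BC) such that ∫_0^7/2 u'(x) v'(x) dx = ∫_0^7/2 f v dx + v(7/2) for all v ∈ V (Neumann data are natural BCs: they enter the RHS as boundary terms).
Substituting f(x) = 5*cos(10*π*x/7) - 2/7, the right-hand side is ∫_0^7/2 (5*cos(10*π*x/7) - 2/7) v dx + v(7/2).
Compatibility check (pure Neumann): taking v ≡ 1 ∈ V gives 0 = ∫_0^7/2 f dx + (1) − (0), i.e. ∫_0^7/2 f dx must equal u'(0) − u'(7/2) = -1. Indeed ∫_0^7/2 (5*cos(10*π*x/7) - 2/7) dx = -1, so the data are compatible. The solution is then unique only up to an additive constant (fix it e.g. by requiring ∫_0^7/2 u dx = 0).


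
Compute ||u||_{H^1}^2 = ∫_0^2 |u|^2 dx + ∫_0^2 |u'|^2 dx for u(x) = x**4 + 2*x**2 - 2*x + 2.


||u||_{H^1}^2 = 36704/63

The H^1 norm (squared) on an interval (0, L) is
  ||u||_{H^1}^2 = ∫_0^L u(x)^2 dx + ∫_0^L u'(x)^2 dx.
Compute u'(x) = 4*x**3 + 4*x - 2.
Then u(x)^2 = x**8 + 4*x**6 - 4*x**5 + 8*x**4 - 8*x**3 + 12*x**2 - 8*x + 4 and u'(x)^2 = 16*x**6 + 32*x**4 - 16*x**3 + 16*x**2 - 16*x + 4.
Integrate each monomial from 0 to 2 using ∫_0^2 c·x^n dx = c·2^(n+1)/(n+1):
  ∫_0^2 u(x)^2 dx = ∫_0^2 (x^8 + 4*x^6 - 4*x^5 + 8*x^4 - 8*x^3 + 12*x^2 - 8*x + 4) dx. Term by term:
    ∫_0^2 x^8 dx = 512/9;  ∫_0^2 4*x^6 dx = 512/7;  ∫_0^2 -4*x^5 dx = -128/3;
    ∫_0^2 8*x^4 dx = 256/5;  ∫_0^2 -8*x^3 dx = -32;  ∫_0^2 12*x^2 dx = 32;
    ∫_0^2 -8*x dx = -16;  ∫_0^2 4 dx = 8.
  Sum: 512/9 + 512/7 − 128/3 + 256/5 − 32 + 32 − 16 + 8 = 41128/315.
  ∫_0^2 u'(x)^2 dx = ∫_0^2 (16*x^6 + 32*x^4 - 16*x^3 + 16*x^2 - 16*x + 4) dx. Term by term:
    ∫_0^2 16*x^6 dx = 2048/7;  ∫_0^2 32*x^4 dx = 1024/5;  ∫_0^2 -16*x^3 dx = -64;
    ∫_0^2 16*x^2 dx = 128/3;  ∫_0^2 -16*x dx = -32;  ∫_0^2 4 dx = 8.
  Sum: 2048/7 + 1024/5 − 64 + 128/3 − 32 + 8 = 47464/105.
Adding: ||u||_{H^1}^2 = 41128/315 + 47464/105 = 36704/63.


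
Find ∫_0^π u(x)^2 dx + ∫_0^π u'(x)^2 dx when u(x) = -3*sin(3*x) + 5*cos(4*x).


||u||_{H^1(0,π)}^2 = 3060/7 + 515*π/2

u'(x) = -20*sin(4*x) - 9*cos(3*x).
Expand u² and (u')² and integrate term by term on (0, π), using: for integers n ≥ 1, ∫_0^π sin²(nx) dx = ∫_0^π cos²(nx) dx = π/2; for n ≠ n', ∫_0^π sin(nx)sin(n'x) dx = ∫_0^π cos(nx)cos(n'x) dx = 0; and by product-to-sum, ∫_0^π sin(nx)cos(n'x) dx = ½∫_0^π [sin((n+n')x) + sin((n−n')x)] dx, which is 0 when n+n' is even and 2n/(n²−n'²) when n+n' is odd (it need not vanish on (0, π)).
  u² squared terms: (-3)²·∫sin(3x)² dx = 9·π/2 = 9*π/2;  (5)²·∫cos(4x)² dx = 25·π/2 = 25*π/2.
  u² cross terms: 2·(-3)·(5)·∫sin(3x)·cos(4x) dx = -30·(-6/7) = 180/7.
  So ∫_0^π u² dx = 9*π/2 + 25*π/2 + 180/7 = 180/7 + 17*π.
  (u')² squared terms: (-20)²·∫sin(4x)² dx = 400·π/2 = 200*π;  (-9)²·∫cos(3x)² dx = 81·π/2 = 81*π/2.
  (u')² cross terms: 2·(-20)·(-9)·∫sin(4x)·cos(3x) dx = 360·(8/7) = 2880/7.
  So ∫_0^π (u')² dx = 200*π + 81*π/2 + 2880/7 = 2880/7 + 481*π/2.
||u||_{H^1}^2 = (180/7 + 17*π) + (2880/7 + 481*π/2) = 3060/7 + 515*π/2.


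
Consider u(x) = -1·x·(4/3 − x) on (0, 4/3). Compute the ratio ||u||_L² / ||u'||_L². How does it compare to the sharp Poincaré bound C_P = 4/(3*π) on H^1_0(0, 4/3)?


||u||_L² / ||u'||_L² = 2*sqrt(10)/15 < C_P = 4/(3*π).

u(x) = -1·x·(4/3 − x), so u'(x) = 2*x - 4/3.
u(x) = -1·x·(4/3 − x) vanishes at x = 0 and x = 4/3, so u ∈ H^1_0(0, 4/3). Differentiate via the product rule and integrate the resulting polynomials term by term.
  ∫_0^4/3 u² dx = ∫_0^4/3 (x^4 - 8*x^3/3 + 16*x^2/9) dx. Term by term:
    ∫_0^4/3 x^4 dx = 1024/1215;  ∫_0^4/3 -8*x^3/3 dx = -512/243;  ∫_0^4/3 16*x^2/9 dx = 1024/729.
  Sum: 1024/1215 − 512/243 + 1024/729 = 512/3645.
  ∫_0^4/3 (u')² dx = ∫_0^4/3 (4*x^2 - 16*x/3 + 16/9) dx. Term by term:
    ∫_0^4/3 4*x^2 dx = 256/81;  ∫_0^4/3 -16*x/3 dx = -128/27;  ∫_0^4/3 16/9 dx = 64/27.
  Sum: 256/81 − 128/27 + 64/27 = 64/81.
∫_0^4/3 u² dx = 512/3645, so ||u||_L² = 16*sqrt(10)/135.
∫_0^4/3 (u')² dx = 64/81, so ||u'||_L² = 8/9.
Ratio ||u||_L² / ||u'||_L² = 2*sqrt(10)/15.
Sharp Poincaré constant on H^1_0(0, 4/3) is C_P = L/π = 4/(3*π), achieved by sin(3*π/4·x).
A polynomial bump cannot attain the sharp Poincaré constant (only the first sine eigenfunction does), so the ratio is strictly less than C_P, consistent with ||u||_L² ≤ C_P ||u'||_L².


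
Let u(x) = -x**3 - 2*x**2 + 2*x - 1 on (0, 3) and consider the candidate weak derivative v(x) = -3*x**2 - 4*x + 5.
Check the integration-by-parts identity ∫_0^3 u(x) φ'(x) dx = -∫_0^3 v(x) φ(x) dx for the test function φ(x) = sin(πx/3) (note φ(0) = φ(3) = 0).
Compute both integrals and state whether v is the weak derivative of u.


LHS = -324/π^3 + 105/π, RHS = -324/π^3 + 87/π. No, v is not the weak derivative of u.

u(x) = -x**3 - 2*x**2 + 2*x - 1, classical derivative u'(x) = -3*x**2 - 4*x + 2.
φ(x) = sin(πx/3), so φ'(x) = π*cos(π*x/3)/3.
Note φ(0) = φ(3) = 0, so the boundary term u·φ vanishes.
LHS = ∫_0^3 u(x) φ'(x) dx = ∫_0^3 (-π*x^3*cos(π*x/3)/3 - 2*π*x^2*cos(π*x/3)/3 + 2*π*x*cos(π*x/3)/3 - π*cos(π*x/3)/3) dx. Term by term:
  ∫_0^3 -π*cos(π*x/3)/3 dx = 0;  ∫_0^3 -2*π*x^2*cos(π*x/3)/3 dx = 36/π;  ∫_0^3 -π*x^3*cos(π*x/3)/3 dx = -324/π^3 + 81/π;
  ∫_0^3 2*π*x*cos(π*x/3)/3 dx = -12/π.
Sum: 0 + 36/π + -324/π^3 + 81/π − 12/π = -324/π^3 + 105/π.
So LHS = -324/π^3 + 105/π.
∫_0^3 v(x) φ(x) dx = ∫_0^3 (-3*x^2*sin(π*x/3) - 4*x*sin(π*x/3) + 5*sin(π*x/3)) dx. Term by term:
  ∫_0^3 5*sin(π*x/3) dx = 30/π;  ∫_0^3 -4*x*sin(π*x/3) dx = -36/π;  ∫_0^3 -3*x^2*sin(π*x/3) dx = -81/π + 324/π^3.
Sum: 30/π − 36/π + -81/π + 324/π^3 = -87/π + 324/π^3.
So RHS = -∫_0^3 v(x) φ(x) dx = -324/π^3 + 87/π.
LHS − RHS = 18/π ≠ 0, so the identity fails.
(For a valid weak derivative the identity must hold for EVERY test function, in particular this one. The failure shows v is NOT the weak derivative of u.)
Correct weak derivative would be u'(x) = -3*x**2 - 4*x + 2.


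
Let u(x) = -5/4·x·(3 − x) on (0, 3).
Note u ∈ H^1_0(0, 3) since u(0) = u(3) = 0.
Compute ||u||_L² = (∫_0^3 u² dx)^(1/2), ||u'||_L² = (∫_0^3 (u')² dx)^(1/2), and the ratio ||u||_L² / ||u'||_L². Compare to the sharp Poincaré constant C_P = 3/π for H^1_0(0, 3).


||u||_L² / ||u'||_L² = 3*sqrt(10)/10 < C_P = 3/π.

u(x) = -5/4·x·(3 − x), so u'(x) = 5*x/2 - 15/4.
u(x) = -5/4·x·(3 − x) vanishes at x = 0 and x = 3, so u ∈ H^1_0(0, 3). Differentiate via the product rule and integrate the resulting polynomials term by term.
  ∫_0^3 u² dx = ∫_0^3 (25*x^4/16 - 75*x^3/8 + 225*x^2/16) dx. Term by term:
    ∫_0^3 25*x^4/16 dx = 1215/16;  ∫_0^3 -75*x^3/8 dx = -6075/32;  ∫_0^3 225*x^2/16 dx = 2025/16.
  Sum: 1215/16 − 6075/32 + 2025/16 = 405/32.
  ∫_0^3 (u')² dx = ∫_0^3 (25*x^2/4 - 75*x/4 + 225/16) dx. Term by term:
    ∫_0^3 25*x^2/4 dx = 225/4;  ∫_0^3 -75*x/4 dx = -675/8;  ∫_0^3 225/16 dx = 675/16.
  Sum: 225/4 − 675/8 + 675/16 = 225/16.
∫_0^3 u² dx = 405/32, so ||u||_L² = 9*sqrt(10)/8.
∫_0^3 (u')² dx = 225/16, so ||u'||_L² = 15/4.
Ratio ||u||_L² / ||u'||_L² = 3*sqrt(10)/10.
Sharp Poincaré constant on H^1_0(0, 3) is C_P = L/π = 3/π, achieved by sin(π/3·x).
A polynomial bump cannot attain the sharp Poincaré constant (only the first sine eigenfunction does), so the ratio is strictly less than C_P, consistent with ||u||_L² ≤ C_P ||u'||_L².


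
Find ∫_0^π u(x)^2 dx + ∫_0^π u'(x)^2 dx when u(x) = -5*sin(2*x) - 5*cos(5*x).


||u||_{H^1(0,π)}^2 = -5200/21 + 775*π/2

u'(x) = 25*sin(5*x) - 10*cos(2*x).
Expand u² and (u')² and integrate term by term on (0, π), using: for integers n ≥ 1, ∫_0^π sin²(nx) dx = ∫_0^π cos²(nx) dx = π/2; for n ≠ n', ∫_0^π sin(nx)sin(n'x) dx = ∫_0^π cos(nx)cos(n'x) dx = 0; and by product-to-sum, ∫_0^π sin(nx)cos(n'x) dx = ½∫_0^π [sin((n+n')x) + sin((n−n')x)] dx, which is 0 when n+n' is even and 2n/(n²−n'²) when n+n' is odd (it need not vanish on (0, π)).
  u² squared terms: (-5)²·∫cos(5x)² dx = 25·π/2 = 25*π/2;  (-5)²·∫sin(2x)² dx = 25·π/2 = 25*π/2.
  u² cross terms: 2·(-5)·(-5)·∫cos(5x)·sin(2x) dx = 50·(-4/21) = -200/21.
  So ∫_0^π u² dx = 25*π/2 + 25*π/2 − 200/21 = -200/21 + 25*π.
  (u')² squared terms: (-10)²·∫cos(2x)² dx = 100·π/2 = 50*π;  (25)²·∫sin(5x)² dx = 625·π/2 = 625*π/2.
  (u')² cross terms: 2·(-10)·(25)·∫cos(2x)·sin(5x) dx = -500·(10/21) = -5000/21.
  So ∫_0^π (u')² dx = 50*π + 625*π/2 − 5000/21 = -5000/21 + 725*π/2.
||u||_{H^1}^2 = (-200/21 + 25*π) + (-5000/21 + 725*π/2) = -5200/21 + 775*π/2.


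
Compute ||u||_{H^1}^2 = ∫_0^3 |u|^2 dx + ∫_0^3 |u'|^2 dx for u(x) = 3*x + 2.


||u||_{H^1}^2 = 174

The H^1 norm (squared) on an interval (0, L) is
  ||u||_{H^1}^2 = ∫_0^L u(x)^2 dx + ∫_0^L u'(x)^2 dx.
Compute u'(x) = 3.
Then u(x)^2 = 9*x**2 + 12*x + 4 and u'(x)^2 = 9.
Integrate each monomial from 0 to 3 using ∫_0^3 c·x^n dx = c·3^(n+1)/(n+1):
  ∫_0^3 u(x)^2 dx = ∫_0^3 (9*x^2 + 12*x + 4) dx. Term by term:
    ∫_0^3 9*x^2 dx = 81;  ∫_0^3 12*x dx = 54;  ∫_0^3 4 dx = 12.
  Sum: 81 + 54 + 12 = 147.
  ∫_0^3 u'(x)^2 dx = ∫_0^3 (9) dx. Term by term:
    ∫_0^3 9 dx = 27.
Adding: ||u||_{H^1}^2 = 147 + 27 = 174.


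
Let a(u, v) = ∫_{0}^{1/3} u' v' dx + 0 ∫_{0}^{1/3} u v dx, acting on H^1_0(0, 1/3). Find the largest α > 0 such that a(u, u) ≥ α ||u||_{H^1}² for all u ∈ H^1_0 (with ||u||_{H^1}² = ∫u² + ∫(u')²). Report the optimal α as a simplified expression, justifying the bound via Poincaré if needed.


α = 9*π^2/(1 + 9*π^2)

Coercivity of a(·,·) on H^1_0(0, 1/3) means a(u, u) ≥ α ||u||_{H^1}² for every u ∈ H^1_0.
The interval has length L = 1/3, and Poincaré/coercivity depend only on L. Here a(u, u) = ∫(u')² + (0)·∫u².
Here c = 0, so a(u,u) = ∫(u')² alone. The condition a(u,u) ≥ α||u||_{H^1}² reads (1−α)∫(u')² ≥ (α−c)∫u². Any admissible α is ≤ 1 (rapidly oscillating u have ∫u²/∫(u')² → 0), and α = 1 would force 0 ≥ (1−c)∫u², impossible since c < 1; so 1−α > 0. By the sharp Poincaré inequality on H^1_0 of an interval of length L, ∫(u')² ≥ (π/L)²∫u² with equality for the first sine mode sin(π(x−x₀)/L) (x₀ the left endpoint), so the inequality holds for all u iff (1−α)(π/L)² ≥ α − c, i.e. α ≤ ((π/L)² + c)/((π/L)² + 1) = (1 + c(L/π)²)/(1 + (L/π)²). (Direct route, valid since c ≤ 0: Poincaré gives c∫u² ≥ c(L/π)²∫(u')², so a(u,u) ≥ (1 + c(L/π)²)∫(u')², while ||u||_{H^1}² ≤ (1 + (L/π)²)∫(u')²; dividing yields the same α.) With (π/L)² = 9*π^2 and c = 0, the largest admissible constant is α = ((π/L)² + c)/((π/L)² + 1).
Simplifying, α = 9*π^2/(1 + 9*π^2).


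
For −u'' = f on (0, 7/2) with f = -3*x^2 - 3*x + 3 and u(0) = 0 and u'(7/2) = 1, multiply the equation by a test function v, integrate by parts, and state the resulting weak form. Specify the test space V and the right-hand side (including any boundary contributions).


V = {v ∈ H^1(0, 7/2) : v(0) = 0} (test functions vanish at x = 0 where u is specified); weak form: ∫_0^7/2 u'v' dx = ∫_0^7/2 (-3*x^2 - 3*x + 3) v dx + v(7/2) for all v ∈ V.

Multiply both sides by a test function v and integrate from 0 to 7/2:
  ∫_0^7/2 −u''(x) v(x) dx = ∫_0^7/2 f(x) v(x) dx.
Integrate the LHS by parts once:
  ∫_0^7/2 −u'' v dx = −[u'(x) v(x)]_0^7/2 + ∫_0^7/2 u'(x) v'(x) dx.
Thus ∫_0^7/2 u'(x) v'(x) dx = ∫_0^7/2 f(x) v(x) dx + [u'(x) v(x)]_0^7/2.
Choose V so that boundary terms are either known or forced to vanish.
Mixed BC: u(0) = 0 (Dirichlet) and u'(7/2) = 1 (Neumann). Define V = {v ∈ H^1(0, 7/2) : v(0) = 0}. Then [u' v]_0^7/2 = u'(7/2)·v(7/2) − u'(0)·0 = v(7/2).
Weak formulation: find u (satisfying any essential BC) such that ∫_0^7/2 u'(x) v'(x) dx = ∫_0^7/2 f v dx + v(7/2) for all v ∈ V (Dirichlet at 0 absorbed into V; Neumann datum at x = 7/2 contributes the boundary term).
Substituting f(x) = -3*x^2 - 3*x + 3, the right-hand side is ∫_0^7/2 (-3*x^2 - 3*x + 3) v dx + v(7/2).


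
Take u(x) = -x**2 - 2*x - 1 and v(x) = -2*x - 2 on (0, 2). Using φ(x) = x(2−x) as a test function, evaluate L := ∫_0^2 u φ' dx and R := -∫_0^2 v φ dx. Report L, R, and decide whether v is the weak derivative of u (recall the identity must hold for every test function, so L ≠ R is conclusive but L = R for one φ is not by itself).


LHS = 16/3, RHS = 16/3. Yes, v = u' weakly.

u(x) = -x**2 - 2*x - 1, classical derivative u'(x) = -2*x - 2.
φ(x) = x(2−x), so φ'(x) = 2 - 2*x.
Note φ(0) = φ(2) = 0, so the boundary term u·φ vanishes.
LHS = ∫_0^2 u(x) φ'(x) dx = ∫_0^2 (2*x^3 + 2*x^2 - 2*x - 2) dx. Term by term:
  ∫_0^2 2*x^3 dx = 8;  ∫_0^2 2*x^2 dx = 16/3;  ∫_0^2 -2*x dx = -4;
  ∫_0^2 -2 dx = -4.
Sum: 8 + 16/3 − 4 − 4 = 16/3.
So LHS = 16/3.
∫_0^2 v(x) φ(x) dx = ∫_0^2 (2*x^3 - 2*x^2 - 4*x) dx. Term by term:
  ∫_0^2 2*x^3 dx = 8;  ∫_0^2 -2*x^2 dx = -16/3;  ∫_0^2 -4*x dx = -8.
Sum: 8 − 16/3 − 8 = -16/3.
So RHS = -∫_0^2 v(x) φ(x) dx = 16/3.
LHS = RHS, so the identity holds for this test φ.
Moreover u is smooth here and v(x) = u'(x) = -2*x - 2 pointwise, so the identity holds for every test function. Hence v is the weak derivative of u.


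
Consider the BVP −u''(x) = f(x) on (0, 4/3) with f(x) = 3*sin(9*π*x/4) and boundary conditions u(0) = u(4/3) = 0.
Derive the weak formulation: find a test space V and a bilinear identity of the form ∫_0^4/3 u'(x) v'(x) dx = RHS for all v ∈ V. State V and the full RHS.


V = H^1_0(0, 4/3) (so v(0) = v(4/3) = 0); weak form: ∫_0^4/3 u'v' dx = ∫_0^4/3 (3*sin(9*π*x/4)) v dx for all v ∈ V.

Multiply both sides by a test function v and integrate from 0 to 4/3:
  ∫_0^4/3 −u''(x) v(x) dx = ∫_0^4/3 f(x) v(x) dx.
Integrate the LHS by parts once:
  ∫_0^4/3 −u'' v dx = −[u'(x) v(x)]_0^4/3 + ∫_0^4/3 u'(x) v'(x) dx.
Thus ∫_0^4/3 u'(x) v'(x) dx = ∫_0^4/3 f(x) v(x) dx + [u'(x) v(x)]_0^4/3.
Choose V so that boundary terms are either known or forced to vanish.
u is Dirichlet: u(0) = u(4/3) = 0. Let V = H^1_0(0, 4/3); then v(0) = v(4/3) = 0, and [u' v]_0^4/3 = 0.
Weak formulation: find u (satisfying any essential BC) such that ∫_0^4/3 u'(x) v'(x) dx = ∫_0^4/3 f v dx for all v ∈ V.
Substituting f(x) = 3*sin(9*π*x/4), the right-hand side is ∫_0^4/3 (3*sin(9*π*x/4)) v dx.


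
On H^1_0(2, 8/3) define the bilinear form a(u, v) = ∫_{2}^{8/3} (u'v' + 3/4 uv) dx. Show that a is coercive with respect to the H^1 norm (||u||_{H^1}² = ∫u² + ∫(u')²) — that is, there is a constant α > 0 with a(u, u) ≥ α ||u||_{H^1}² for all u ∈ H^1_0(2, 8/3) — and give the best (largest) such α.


α = 3*(1 + 3*π^2)/(4 + 9*π^2)

Coercivity of a(·,·) on H^1_0(2, 8/3) means a(u, u) ≥ α ||u||_{H^1}² for every u ∈ H^1_0.
The interval has length L = 2/3, and Poincaré/coercivity depend only on L. Here a(u, u) = ∫(u')² + (3/4)·∫u².
Here 0 < c = 3/4 < 1. The condition a(u,u) ≥ α||u||_{H^1}² reads (1−α)∫(u')² ≥ (α−c)∫u². Any admissible α is ≤ 1 (rapidly oscillating u have ∫u²/∫(u')² → 0), and α = 1 would force 0 ≥ (1−c)∫u², impossible since c < 1; so 1−α > 0. By the sharp Poincaré inequality on H^1_0 of an interval of length L, ∫(u')² ≥ (π/L)²∫u² with equality for the first sine mode sin(π(x−x₀)/L) (x₀ the left endpoint), so the inequality holds for all u iff (1−α)(π/L)² ≥ α − c, i.e. α ≤ ((π/L)² + c)/((π/L)² + 1) = (1 + c(L/π)²)/(1 + (L/π)²). With (π/L)² = 9*π^2/4 and c = 3/4, the largest admissible constant is α = ((π/L)² + c)/((π/L)² + 1).
Simplifying, α = 3*(1 + 3*π^2)/(4 + 9*π^2).


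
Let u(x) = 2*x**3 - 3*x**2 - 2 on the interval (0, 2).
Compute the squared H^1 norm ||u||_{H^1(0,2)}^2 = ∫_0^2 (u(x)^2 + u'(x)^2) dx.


||u||_{H^1}^2 = 344/7

The H^1 norm (squared) on an interval (0, L) is
  ||u||_{H^1}^2 = ∫_0^L u(x)^2 dx + ∫_0^L u'(x)^2 dx.
Compute u'(x) = 6*x**2 - 6*x.
Then u(x)^2 = 4*x**6 - 12*x**5 + 9*x**4 - 8*x**3 + 12*x**2 + 4 and u'(x)^2 = 36*x**4 - 72*x**3 + 36*x**2.
Integrate each monomial from 0 to 2 using ∫_0^2 c·x^n dx = c·2^(n+1)/(n+1):
  ∫_0^2 u(x)^2 dx = ∫_0^2 (4*x^6 - 12*x^5 + 9*x^4 - 8*x^3 + 12*x^2 + 4) dx. Term by term:
    ∫_0^2 4*x^6 dx = 512/7;  ∫_0^2 -12*x^5 dx = -128;  ∫_0^2 9*x^4 dx = 288/5;
    ∫_0^2 -8*x^3 dx = -32;  ∫_0^2 12*x^2 dx = 32;  ∫_0^2 4 dx = 8.
  Sum: 512/7 − 128 + 288/5 − 32 + 32 + 8 = 376/35.
  ∫_0^2 u'(x)^2 dx = ∫_0^2 (36*x^4 - 72*x^3 + 36*x^2) dx. Term by term:
    ∫_0^2 36*x^4 dx = 1152/5;  ∫_0^2 -72*x^3 dx = -288;  ∫_0^2 36*x^2 dx = 96.
  Sum: 1152/5 − 288 + 96 = 192/5.
Adding: ||u||_{H^1}^2 = 376/35 + 192/5 = 344/7.


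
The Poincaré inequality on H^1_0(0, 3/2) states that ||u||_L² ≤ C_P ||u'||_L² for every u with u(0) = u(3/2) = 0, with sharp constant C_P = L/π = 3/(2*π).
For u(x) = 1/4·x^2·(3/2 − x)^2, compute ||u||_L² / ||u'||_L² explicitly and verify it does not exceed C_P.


||u||_L² / ||u'||_L² = sqrt(3)/4 < C_P = 3/(2*π).

u(x) = 1/4·x^2·(3/2 − x)^2, so u'(x) = x*(2*x - 3)*(4*x - 3)/8.
u(x) = 1/4·x^2·(3/2 − x)^2 vanishes at x = 0 and x = 3/2, so u ∈ H^1_0(0, 3/2). Differentiate via the product rule and integrate the resulting polynomials term by term.
  ∫_0^3/2 u² dx = ∫_0^3/2 (x^8/16 - 3*x^7/8 + 27*x^6/32 - 27*x^5/32 + 81*x^4/256) dx. Term by term:
    ∫_0^3/2 x^8/16 dx = 2187/8192;  ∫_0^3/2 -3*x^7/8 dx = -19683/16384;  ∫_0^3/2 27*x^6/32 dx = 59049/28672;
    ∫_0^3/2 -27*x^5/32 dx = -6561/4096;  ∫_0^3/2 81*x^4/256 dx = 19683/40960.
  Sum: 2187/8192 − 19683/16384 + 59049/28672 − 6561/4096 + 19683/40960 = 2187/573440.
  ∫_0^3/2 (u')² dx = ∫_0^3/2 (x^6 - 9*x^5/2 + 117*x^4/16 - 81*x^3/16 + 81*x^2/64) dx. Term by term:
    ∫_0^3/2 x^6 dx = 2187/896;  ∫_0^3/2 -9*x^5/2 dx = -2187/256;  ∫_0^3/2 117*x^4/16 dx = 28431/2560;
    ∫_0^3/2 -81*x^3/16 dx = -6561/1024;  ∫_0^3/2 81*x^2/64 dx = 729/512.
  Sum: 2187/896 − 2187/256 + 28431/2560 − 6561/1024 + 729/512 = 729/35840.
∫_0^3/2 u² dx = 2187/573440, so ||u||_L² = 27*sqrt(105)/4480.
∫_0^3/2 (u')² dx = 729/35840, so ||u'||_L² = 27*sqrt(35)/1120.
Ratio ||u||_L² / ||u'||_L² = sqrt(3)/4.
Sharp Poincaré constant on H^1_0(0, 3/2) is C_P = L/π = 3/(2*π), achieved by sin(2*π/3·x).
A polynomial bump cannot attain the sharp Poincaré constant (only the first sine eigenfunction does), so the ratio is strictly less than C_P, consistent with ||u||_L² ≤ C_P ||u'||_L².


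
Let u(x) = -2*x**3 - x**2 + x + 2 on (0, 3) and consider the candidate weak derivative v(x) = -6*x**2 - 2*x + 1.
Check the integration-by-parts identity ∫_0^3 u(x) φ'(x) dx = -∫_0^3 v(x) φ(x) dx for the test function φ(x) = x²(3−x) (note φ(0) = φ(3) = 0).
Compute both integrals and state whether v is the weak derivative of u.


LHS = 3267/20, RHS = 3267/20. Yes, v = u' weakly.

u(x) = -2*x**3 - x**2 + x + 2, classical derivative u'(x) = -6*x**2 - 2*x + 1.
φ(x) = x²(3−x), so φ'(x) = 3*x*(2 - x).
Note φ(0) = φ(3) = 0, so the boundary term u·φ vanishes.
LHS = ∫_0^3 u(x) φ'(x) dx = ∫_0^3 (6*x^5 - 9*x^4 - 9*x^3 + 12*x) dx. Term by term:
  ∫_0^3 6*x^5 dx = 729;  ∫_0^3 -9*x^4 dx = -2187/5;  ∫_0^3 -9*x^3 dx = -729/4;
  ∫_0^3 12*x dx = 54.
Sum: 729 − 2187/5 − 729/4 + 54 = 3267/20.
So LHS = 3267/20.
∫_0^3 v(x) φ(x) dx = ∫_0^3 (6*x^5 - 16*x^4 - 7*x^3 + 3*x^2) dx. Term by term:
  ∫_0^3 6*x^5 dx = 729;  ∫_0^3 -16*x^4 dx = -3888/5;  ∫_0^3 -7*x^3 dx = -567/4;
  ∫_0^3 3*x^2 dx = 27.
Sum: 729 − 3888/5 − 567/4 + 27 = -3267/20.
So RHS = -∫_0^3 v(x) φ(x) dx = 3267/20.
LHS = RHS, so the identity holds for this test φ.
Moreover u is smooth here and v(x) = u'(x) = -6*x**2 - 2*x + 1 pointwise, so the identity holds for every test function. Hence v is the weak derivative of u.


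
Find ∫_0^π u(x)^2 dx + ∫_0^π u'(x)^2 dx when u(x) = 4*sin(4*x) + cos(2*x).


||u||_{H^1(0,π)}^2 = 277*π/2

u'(x) = -2*sin(2*x) + 16*cos(4*x).
Expand u² and (u')² and integrate term by term on (0, π), using: for integers n ≥ 1, ∫_0^π sin²(nx) dx = ∫_0^π cos²(nx) dx = π/2; for n ≠ n', ∫_0^π sin(nx)sin(n'x) dx = ∫_0^π cos(nx)cos(n'x) dx = 0; and by product-to-sum, ∫_0^π sin(nx)cos(n'x) dx = ½∫_0^π [sin((n+n')x) + sin((n−n')x)] dx, which is 0 when n+n' is even and 2n/(n²−n'²) when n+n' is odd (it need not vanish on (0, π)).
  u² squared terms: (4)²·∫sin(4x)² dx = 16·π/2 = 8*π;  (1)²·∫cos(2x)² dx = 1·π/2 = π/2.
  u² cross terms: 2·(4)·(1)·∫sin(4x)·cos(2x) dx = 8·(0) = 0.
  So ∫_0^π u² dx = 8*π + π/2 + 0 = 17*π/2.
  (u')² squared terms: (-2)²·∫sin(2x)² dx = 4·π/2 = 2*π;  (16)²·∫cos(4x)² dx = 256·π/2 = 128*π.
  (u')² cross terms: 2·(-2)·(16)·∫sin(2x)·cos(4x) dx = -64·(0) = 0.
  So ∫_0^π (u')² dx = 2*π + 128*π + 0 = 130*π.
||u||_{H^1}^2 = (17*π/2) + (130*π) = 277*π/2.
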